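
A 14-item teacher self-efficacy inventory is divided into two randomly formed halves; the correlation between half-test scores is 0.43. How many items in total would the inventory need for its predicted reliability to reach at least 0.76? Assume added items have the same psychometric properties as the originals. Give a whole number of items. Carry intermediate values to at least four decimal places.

30

Corrected full-test reliability: r_full = 2 × 0.43 / (1 + 0.43) ≈ 0.6014
Solve Spearman-Brown for n: n = 0.76(1 − 0.6014) / [0.6014(1 − 0.76)] = 2.0988
Items = 2.0988 × 14 ≈ 29.38 → 30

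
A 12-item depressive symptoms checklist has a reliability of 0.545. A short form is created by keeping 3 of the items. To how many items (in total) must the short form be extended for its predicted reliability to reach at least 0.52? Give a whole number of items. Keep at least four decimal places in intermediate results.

First, r for the 3-item form: n = 3/12 = 0.2500, so r_3 = 0.2500·0.545/(1 + (0.2500 − 1)·0.545) = 0.2304
Then solve for n' with r_old = 0.2304, r_target = 0.52: n' = 0.52(1 − 0.2304)/[0.2304(1 − 0.52)] = 3.6186
Total items = 3.6186 × 3 = 10.86, rounded up to 11.

11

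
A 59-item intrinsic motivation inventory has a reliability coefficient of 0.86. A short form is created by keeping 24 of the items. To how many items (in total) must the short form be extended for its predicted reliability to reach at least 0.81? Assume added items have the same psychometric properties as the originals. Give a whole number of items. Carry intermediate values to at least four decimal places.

41

Short-form reliability: n = 24/59 = 0.4068; r_24 = n·r/(1+(n−1)r) ≈ 0.7142
Then solve for n' with r_old = 0.7142, r_target = 0.81: n' = 0.81(1 − 0.7142)/[0.7142(1 − 0.81)] = 1.7060
Items = 1.7060 × 24 ≈ 40.94 → 41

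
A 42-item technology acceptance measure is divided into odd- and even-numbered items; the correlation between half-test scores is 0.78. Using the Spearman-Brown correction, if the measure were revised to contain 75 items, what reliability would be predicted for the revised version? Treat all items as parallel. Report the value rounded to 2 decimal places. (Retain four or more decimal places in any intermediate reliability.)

0.93

First correct the split-half correlation to full-test reliability: r_full = 2 × 0.78 / (1 + 0.78) ≈ 0.8764
Then adjust to 75 items: n = 75/42 = 1.7857
r_new = n·r_full / (1 + (n − 1)·r_full) = 1.5650 / 1.6886 ≈ 0.9268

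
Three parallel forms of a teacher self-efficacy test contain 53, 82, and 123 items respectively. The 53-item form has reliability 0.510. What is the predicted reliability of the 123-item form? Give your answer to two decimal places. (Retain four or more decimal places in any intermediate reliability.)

0.71

Only the ratio of lengths matters: n = 123/53 = 2.3208
r_{123} = n·r / (1 + (n − 1)·r) = 1.1836 / 1.6736 ≈ 0.7072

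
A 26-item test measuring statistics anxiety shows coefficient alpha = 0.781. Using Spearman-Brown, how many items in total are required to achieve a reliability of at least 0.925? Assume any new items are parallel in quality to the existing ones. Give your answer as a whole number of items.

90

Rearranging the Spearman-Brown formula for n,
n = r*(1 − r) / [ r (1 − r*) ]
n = [0.925 × 0.219] / [0.781 × 0.075]
  = 0.202575 / 0.058575 = 3.4584
So the test needs 3.4584 × 26 ≈ 89.92 items; rounding up, 90.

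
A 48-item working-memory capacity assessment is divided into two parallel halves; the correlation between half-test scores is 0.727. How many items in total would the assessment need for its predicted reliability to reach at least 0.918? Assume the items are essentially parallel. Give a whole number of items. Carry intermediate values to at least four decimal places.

Corrected full-test reliability: r_full = 2 × 0.727 / (1 + 0.727) ≈ 0.8419
n = r_tgt(1 − r_full) / [r_full(1 − r_tgt)] = 0.918 × 0.1581 / (0.8419 × 0.082) ≈ 2.1023
Required items = 2.1023 × 48 = 100.91, so 101 items.

101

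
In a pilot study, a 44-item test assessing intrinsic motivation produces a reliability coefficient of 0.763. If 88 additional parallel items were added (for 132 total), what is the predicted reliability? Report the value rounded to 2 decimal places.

0.91

Length ratio n = 132/44 = 3
By Spearman-Brown, r_new = n r / (1 + (n − 1) r).
r_new = 3·0.763 / [1 + (3 − 1)·0.763]
r_new = 2.2890 / 2.5260 ≈ 0.9062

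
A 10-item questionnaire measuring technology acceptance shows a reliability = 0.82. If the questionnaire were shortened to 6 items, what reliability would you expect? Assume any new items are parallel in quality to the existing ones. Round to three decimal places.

0.732

Length ratio n = 6/10 = 0.6
r_new = 0.6·0.82 / [1 + (0.6 − 1)·0.82]
     = 0.4920 / 0.6720 = 0.7321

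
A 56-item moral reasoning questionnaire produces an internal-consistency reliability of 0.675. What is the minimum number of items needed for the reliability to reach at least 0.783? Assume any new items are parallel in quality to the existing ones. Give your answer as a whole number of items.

Rearranging the Spearman-Brown formula for n,
n = r_target (1 − r_old) / [ r_old (1 − r_target) ]
n = 0.783 × (1 − 0.675) / [ 0.675 × (1 − 0.783) ]
n = 0.254475 / 0.146475 ≈ 1.7373
Items needed = n × 56 = 1.7373 × 56 ≈ 97.29 → round up to 98

98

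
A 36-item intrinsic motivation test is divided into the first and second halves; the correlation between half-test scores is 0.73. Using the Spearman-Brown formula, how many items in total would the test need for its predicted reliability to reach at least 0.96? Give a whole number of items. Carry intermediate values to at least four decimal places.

r_full = 2(0.73)/(1 + 0.73) = 0.8439
n = r_tgt(1 − r_full) / [r_full(1 − r_tgt)] = 0.96 × 0.1561 / (0.8439 × 0.04) ≈ 4.4394
Items = 4.4394 × 36 ≈ 159.82 → 160

160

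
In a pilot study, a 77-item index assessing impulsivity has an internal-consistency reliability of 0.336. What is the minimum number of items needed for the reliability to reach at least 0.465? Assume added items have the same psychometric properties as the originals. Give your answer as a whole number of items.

n = [0.465 × 0.664] / [0.336 × 0.535]
  = 0.308760 / 0.179760 = 1.7176
So the test needs 1.7176 × 77 ≈ 132.26 items; rounding up, 133.

133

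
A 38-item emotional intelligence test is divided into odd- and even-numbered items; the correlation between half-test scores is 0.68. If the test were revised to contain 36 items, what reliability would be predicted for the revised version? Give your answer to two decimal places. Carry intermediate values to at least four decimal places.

Full-test reliability from the split-half r: r_full = 2(0.68)/(1 + 0.68) = 0.8095
Length factor from 38 to 36 items: n = 36/38 = 0.9474
r_new = n·r_full / (1 + (n − 1)·r_full) = 0.7669 / 0.9574 ≈ 0.8010

0.80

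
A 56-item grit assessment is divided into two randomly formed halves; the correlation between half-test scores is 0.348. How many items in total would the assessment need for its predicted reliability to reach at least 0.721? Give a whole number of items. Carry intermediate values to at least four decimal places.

Corrected full-test reliability: r_full = 2 × 0.348 / (1 + 0.348) ≈ 0.5163
Solve Spearman-Brown for n: n = 0.721(1 − 0.5163) / [0.5163(1 − 0.721)] = 2.4211
Items = 2.4211 × 56 ≈ 135.58 → 136

136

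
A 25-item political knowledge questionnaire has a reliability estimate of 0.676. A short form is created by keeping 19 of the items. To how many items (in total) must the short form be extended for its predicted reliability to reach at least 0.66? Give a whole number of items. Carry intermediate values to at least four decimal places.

Short-form reliability: n = 19/25 = 0.7600; r_19 = n·r/(1+(n−1)r) ≈ 0.6133
Length factor from the short form to reach 0.66: n' = 0.66(1 − 0.6133) / [0.6133(1 − 0.66)] ≈ 1.2240
Items = 1.2240 × 19 ≈ 23.26 → 24

24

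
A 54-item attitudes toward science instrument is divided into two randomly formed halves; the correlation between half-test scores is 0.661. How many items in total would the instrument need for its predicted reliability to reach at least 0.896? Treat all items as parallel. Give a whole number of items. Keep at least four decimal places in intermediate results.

r_full = 2(0.661)/(1 + 0.661) = 0.7959
n = r_tgt(1 − r_full) / [r_full(1 − r_tgt)] = 0.896 × 0.2041 / (0.7959 × 0.104) ≈ 2.2093
Items = 2.2093 × 54 ≈ 119.30 → 120

120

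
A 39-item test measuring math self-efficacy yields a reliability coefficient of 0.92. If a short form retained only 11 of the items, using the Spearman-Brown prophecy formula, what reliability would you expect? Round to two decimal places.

0.76

Length ratio n = 11/39 = 0.2821
By Spearman-Brown, r_new = n r / (1 + (n − 1) r).
r_new = (0.2821 × 0.92) / (1 + (0.2821 − 1) × 0.92)
     = 0.2595 / 0.3395 = 0.7644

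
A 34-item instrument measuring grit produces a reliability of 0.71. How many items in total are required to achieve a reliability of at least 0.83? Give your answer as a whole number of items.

68

n = 0.83 × (1 − 0.71) / [ 0.71 × (1 − 0.83) ]
n = 0.2407 / 0.1207 ≈ 1.9942
So the test needs 1.9942 × 34 ≈ 67.80 items; rounding up, 68.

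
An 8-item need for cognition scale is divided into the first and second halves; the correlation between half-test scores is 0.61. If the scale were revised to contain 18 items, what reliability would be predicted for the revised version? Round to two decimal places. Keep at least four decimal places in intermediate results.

0.88

Full-test reliability from the split-half r: r_full = 2(0.61)/(1 + 0.61) = 0.7578
Length factor from 8 to 18 items: n = 18/8 = 2.2500
r_new = n·r_full / (1 + (n − 1)·r_full) = 1.7050 / 1.9472 ≈ 0.8756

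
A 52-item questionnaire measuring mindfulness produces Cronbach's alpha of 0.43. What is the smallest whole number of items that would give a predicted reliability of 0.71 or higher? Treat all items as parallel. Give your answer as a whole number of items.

169

Spearman-Brown solved for the length factor n:
n = r_target (1 − r_old) / [ r_old (1 − r_target) ]
n = [0.71 × 0.57] / [0.43 × 0.29]
n = 0.4047 / 0.1247 ≈ 3.2454
So the test needs 3.2454 × 52 ≈ 168.76 items; rounding up, 169.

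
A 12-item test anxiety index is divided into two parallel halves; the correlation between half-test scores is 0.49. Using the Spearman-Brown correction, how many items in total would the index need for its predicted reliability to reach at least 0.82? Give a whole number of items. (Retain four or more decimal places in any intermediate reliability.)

29

r_full = 2(0.49)/(1 + 0.49) = 0.6577
n = r_tgt(1 − r_full) / [r_full(1 − r_tgt)] = 0.82 × 0.3423 / (0.6577 × 0.18) ≈ 2.3709
Items = 2.3709 × 12 ≈ 28.45 → 29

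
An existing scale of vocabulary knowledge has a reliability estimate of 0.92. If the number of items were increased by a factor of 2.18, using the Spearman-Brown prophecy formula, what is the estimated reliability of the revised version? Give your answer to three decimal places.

By Spearman-Brown, r_new = n r / (1 + (n − 1) r).
r_new = 2.18·0.92 / [1 + (2.18 − 1)·0.92]
r_new = 2.0056 / 2.0856 ≈ 0.9616

0.962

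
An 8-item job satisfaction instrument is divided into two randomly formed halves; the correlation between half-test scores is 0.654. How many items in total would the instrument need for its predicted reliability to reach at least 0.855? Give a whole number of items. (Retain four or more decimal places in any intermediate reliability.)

13

r_full = 2(0.654)/(1 + 0.654) = 0.7908
n = r_tgt(1 − r_full) / [r_full(1 − r_tgt)] = 0.855 × 0.2092 / (0.7908 × 0.145) ≈ 1.5599
Required items = 1.5599 × 8 = 12.48, so 13 items.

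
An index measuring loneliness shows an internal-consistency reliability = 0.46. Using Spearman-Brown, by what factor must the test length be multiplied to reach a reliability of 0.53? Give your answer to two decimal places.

Invert Spearman-Brown to solve for n:
n = r*(1 − r) / [ r (1 − r*) ]
n = 0.53(1 − 0.46) / [0.46(1 − 0.53)]
n = 0.2862 / 0.2162 ≈ 1.3238

1.32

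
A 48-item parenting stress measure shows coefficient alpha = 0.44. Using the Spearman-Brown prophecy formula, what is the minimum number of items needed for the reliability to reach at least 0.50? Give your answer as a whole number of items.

62

n = 0.50(1 − 0.44) / [0.44(1 − 0.50)]
  = 0.2800 / 0.2200 = 1.2727
Items needed = n × 48 = 1.2727 × 48 ≈ 61.09 → round up to 62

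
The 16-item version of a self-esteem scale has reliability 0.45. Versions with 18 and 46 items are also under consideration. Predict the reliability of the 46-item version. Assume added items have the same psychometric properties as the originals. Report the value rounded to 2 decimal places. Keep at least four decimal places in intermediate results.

The 18-item form is not needed; work directly from the 16-item form with n = 46/16 = 2.8750.
r_{46} = n·r / (1 + (n − 1)·r) = 1.2937 / 1.8438 ≈ 0.7016

0.70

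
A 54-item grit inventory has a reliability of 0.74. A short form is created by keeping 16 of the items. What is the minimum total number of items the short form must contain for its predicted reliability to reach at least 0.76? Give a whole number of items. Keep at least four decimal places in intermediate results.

Short-form reliability: n = 16/54 = 0.2963; r_16 = n·r/(1+(n−1)r) ≈ 0.4575
Length factor from the short form to reach 0.76: n' = 0.76(1 − 0.4575) / [0.4575(1 − 0.76)] ≈ 3.7550
Items = 3.7550 × 16 ≈ 60.08 → 61

61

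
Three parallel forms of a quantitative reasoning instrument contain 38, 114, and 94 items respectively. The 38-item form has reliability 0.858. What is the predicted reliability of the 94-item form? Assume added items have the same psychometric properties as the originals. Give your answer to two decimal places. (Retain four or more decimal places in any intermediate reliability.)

0.94

The 114-item form is not needed; work directly from the 38-item form with n = 94/38 = 2.4737.
r_{94} = n·r / (1 + (n − 1)·r) = 2.1224 / 2.2644 ≈ 0.9373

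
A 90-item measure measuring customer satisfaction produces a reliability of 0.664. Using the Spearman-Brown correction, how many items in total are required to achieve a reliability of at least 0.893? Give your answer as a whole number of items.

381

Rearranging the Spearman-Brown formula for n,
n = r*(1 − r) / [ r (1 − r*) ]
n = 0.893(1 − 0.664) / [0.664(1 − 0.893)]
  = 0.300048 / 0.071048 = 4.2232
So the test needs 4.2232 × 90 ≈ 380.09 items; rounding up, 381.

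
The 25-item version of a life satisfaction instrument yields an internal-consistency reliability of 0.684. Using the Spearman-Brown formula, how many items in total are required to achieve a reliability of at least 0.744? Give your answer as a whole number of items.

Invert Spearman-Brown to solve for n:
n = r_target (1 − r_old) / [ r_old (1 − r_target) ]
n = 0.744(1 − 0.684) / [0.684(1 − 0.744)]
  = 0.235104 / 0.175104 = 1.3427
Items needed = n × 25 = 1.3427 × 25 ≈ 33.57 → round up to 34

34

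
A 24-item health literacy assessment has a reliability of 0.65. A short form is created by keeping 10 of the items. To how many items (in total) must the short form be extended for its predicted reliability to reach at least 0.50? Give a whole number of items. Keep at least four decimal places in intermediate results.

First, r for the 10-item form: n = 10/24 = 0.4167, so r_10 = 0.4167·0.65/(1 + (0.4167 − 1)·0.65) = 0.4363
Length factor from the short form to reach 0.50: n' = 0.50(1 − 0.4363) / [0.4363(1 − 0.50)] ≈ 1.2920
Items = 1.2920 × 10 ≈ 12.92 → 13

13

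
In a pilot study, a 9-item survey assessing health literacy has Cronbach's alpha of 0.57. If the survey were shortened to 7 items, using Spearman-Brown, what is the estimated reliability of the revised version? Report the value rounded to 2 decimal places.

0.51

Length ratio n = 7/9 = 0.7778
r_new = 0.7778·0.57 / [1 + (0.7778 − 1)·0.57]
r_new = 0.4433 / 0.8733 ≈ 0.5076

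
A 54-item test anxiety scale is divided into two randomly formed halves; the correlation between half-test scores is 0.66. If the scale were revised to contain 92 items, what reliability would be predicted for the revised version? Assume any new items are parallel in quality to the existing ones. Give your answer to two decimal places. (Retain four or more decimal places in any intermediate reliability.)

0.87

Full-test reliability from the split-half r: r_full = 2(0.66)/(1 + 0.66) = 0.7952
Then adjust to 92 items: n = 92/54 = 1.7037
r_new = n·r_full / (1 + (n − 1)·r_full) = 1.3548 / 1.5596 ≈ 0.8687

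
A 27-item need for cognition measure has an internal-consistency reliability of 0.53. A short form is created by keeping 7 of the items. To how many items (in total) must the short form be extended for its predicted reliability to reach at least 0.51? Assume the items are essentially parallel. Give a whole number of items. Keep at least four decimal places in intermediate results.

Short-form reliability: n = 7/27 = 0.2593; r_7 = n·r/(1+(n−1)r) ≈ 0.2262
Then solve for n' with r_old = 0.2262, r_target = 0.51: n' = 0.51(1 − 0.2262)/[0.2262(1 − 0.51)] = 3.5605
Total items = 3.5605 × 7 = 24.92, rounded up to 25.

25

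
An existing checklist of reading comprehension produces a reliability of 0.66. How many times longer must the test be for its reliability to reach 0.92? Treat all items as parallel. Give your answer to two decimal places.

n = 0.92 × (1 − 0.66) / [ 0.66 × (1 − 0.92) ]
n = 0.3128 / 0.0528 ≈ 5.9242

5.92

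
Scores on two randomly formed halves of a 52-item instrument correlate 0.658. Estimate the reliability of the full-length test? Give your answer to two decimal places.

0.79

Apply the Spearman-Brown correction with n = 2:
r_full = 2r_hh / (1 + r_hh) = 2 × 0.658 / (1 + 0.658)
       = 1.3160 / 1.6580 = 0.7937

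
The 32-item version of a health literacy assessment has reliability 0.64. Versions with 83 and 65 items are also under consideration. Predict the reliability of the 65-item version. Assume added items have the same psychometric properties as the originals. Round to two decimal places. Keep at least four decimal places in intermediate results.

Only the ratio of lengths matters: n = 65/32 = 2.0312
r_{65} = n·r / (1 + (n − 1)·r) = 1.3000 / 1.6600 ≈ 0.7831

0.78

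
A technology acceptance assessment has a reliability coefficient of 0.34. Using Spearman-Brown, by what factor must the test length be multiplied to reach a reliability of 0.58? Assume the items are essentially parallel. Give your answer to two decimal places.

n = [0.58 × 0.66] / [0.34 × 0.42]
n = 0.3828 / 0.1428 ≈ 2.6807

2.68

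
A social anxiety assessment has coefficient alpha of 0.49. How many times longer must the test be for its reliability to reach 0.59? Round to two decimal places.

Rearranging the Spearman-Brown formula for n,
n = r_target (1 − r_old) / [ r_old (1 − r_target) ]
n = [0.59 × 0.51] / [0.49 × 0.41]
n = 0.3009 / 0.2009 ≈ 1.4978

1.50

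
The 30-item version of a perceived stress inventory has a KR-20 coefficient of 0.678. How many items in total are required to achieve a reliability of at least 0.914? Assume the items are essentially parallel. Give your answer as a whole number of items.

152

Spearman-Brown solved for the length factor n:
n = r*(1 − r) / [ r (1 − r*) ]
n = 0.914(1 − 0.678) / [0.678(1 − 0.914)]
  = 0.294308 / 0.058308 = 5.0475
So the test needs 5.0475 × 30 ≈ 151.43 items; rounding up, 152.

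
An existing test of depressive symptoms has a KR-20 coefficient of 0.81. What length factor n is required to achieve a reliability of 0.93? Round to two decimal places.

3.12

Spearman-Brown solved for the length factor n:
n = r_target (1 − r_old) / [ r_old (1 − r_target) ]
n = [0.93 × 0.19] / [0.81 × 0.07]
n = 0.1767 / 0.0567 ≈ 3.1164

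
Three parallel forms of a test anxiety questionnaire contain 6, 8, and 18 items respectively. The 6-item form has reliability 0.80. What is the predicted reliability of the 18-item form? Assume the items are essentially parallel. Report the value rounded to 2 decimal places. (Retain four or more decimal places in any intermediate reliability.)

Only the ratio of lengths matters: n = 18/6 = 3.0000
r_{18} = n·r / (1 + (n − 1)·r) = 2.4000 / 2.6000 ≈ 0.9231

0.92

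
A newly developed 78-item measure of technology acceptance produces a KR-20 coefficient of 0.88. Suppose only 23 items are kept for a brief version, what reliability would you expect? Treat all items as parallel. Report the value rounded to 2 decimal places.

0.68

n = 23/78 = 0.2949
By Spearman-Brown, r_new = n r / (1 + (n − 1) r).
r_new = (0.2949 × 0.88) / (1 + (0.2949 − 1) × 0.88)
r_new = 0.2595 / 0.3795 ≈ 0.6838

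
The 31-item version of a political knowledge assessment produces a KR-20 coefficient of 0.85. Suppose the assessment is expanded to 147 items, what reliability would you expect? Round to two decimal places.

Length ratio n = 147/31 = 4.7419
r_new = 4.7419·0.85 / [1 + (4.7419 − 1)·0.85]
r_new = 4.0306 / 4.1806 ≈ 0.9641

0.96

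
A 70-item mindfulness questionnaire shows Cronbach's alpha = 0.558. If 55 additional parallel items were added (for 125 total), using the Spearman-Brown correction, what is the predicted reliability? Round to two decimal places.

0.69

n = 125/70 = 1.7857
r_new = (1.7857 × 0.558) / (1 + (1.7857 − 1) × 0.558)
     = 0.9964 / 1.4384 = 0.6927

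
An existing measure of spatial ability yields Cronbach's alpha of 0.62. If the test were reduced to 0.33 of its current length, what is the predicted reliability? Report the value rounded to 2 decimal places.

0.35

r_new = (0.33 × 0.62) / (1 + (0.33 − 1) × 0.62)
     = 0.2046 / 0.5846 = 0.3500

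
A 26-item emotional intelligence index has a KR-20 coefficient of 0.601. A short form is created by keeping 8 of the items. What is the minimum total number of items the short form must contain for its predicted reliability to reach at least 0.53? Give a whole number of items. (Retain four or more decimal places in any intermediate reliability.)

First, r for the 8-item form: n = 8/26 = 0.3077, so r_8 = 0.3077·0.601/(1 + (0.3077 − 1)·0.601) = 0.3167
Length factor from the short form to reach 0.53: n' = 0.53(1 − 0.3167) / [0.3167(1 − 0.53)] ≈ 2.4330
Total items = 2.4330 × 8 = 19.46, rounded up to 20.

20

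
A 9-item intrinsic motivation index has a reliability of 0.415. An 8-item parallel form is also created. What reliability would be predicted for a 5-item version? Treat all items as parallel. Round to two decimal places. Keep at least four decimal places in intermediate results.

The 8-item form is not needed; work directly from the 9-item form with n = 5/9 = 0.5556.
r_{5} = n·r / (1 + (n − 1)·r) = 0.2306 / 0.8156 ≈ 0.2827

0.28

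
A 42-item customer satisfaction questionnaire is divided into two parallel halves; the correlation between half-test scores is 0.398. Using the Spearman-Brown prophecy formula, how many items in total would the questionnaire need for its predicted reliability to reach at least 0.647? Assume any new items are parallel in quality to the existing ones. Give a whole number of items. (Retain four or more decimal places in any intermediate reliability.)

59

Corrected full-test reliability: r_full = 2 × 0.398 / (1 + 0.398) ≈ 0.5694
n = r_tgt(1 − r_full) / [r_full(1 − r_tgt)] = 0.647 × 0.4306 / (0.5694 × 0.353) ≈ 1.3861
Items = 1.3861 × 42 ≈ 58.22 → 59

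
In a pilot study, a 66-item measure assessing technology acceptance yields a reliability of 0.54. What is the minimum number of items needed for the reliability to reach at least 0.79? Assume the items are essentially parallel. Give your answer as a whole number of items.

Rearranging the Spearman-Brown formula for n,
n = r*(1 − r) / [ r (1 − r*) ]
n = 0.79(1 − 0.54) / [0.54(1 − 0.79)]
n = 0.3634 / 0.1134 ≈ 3.2046
3.2046 × 66 = 211.50 → 212 items

212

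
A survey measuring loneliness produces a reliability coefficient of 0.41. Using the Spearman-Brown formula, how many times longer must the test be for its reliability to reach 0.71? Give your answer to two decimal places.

3.52

Invert Spearman-Brown to solve for n:
n = r*(1 − r) / [ r (1 − r*) ]
n = 0.71 × (1 − 0.41) / [ 0.41 × (1 − 0.71) ]
  = 0.4189 / 0.1189 = 3.5231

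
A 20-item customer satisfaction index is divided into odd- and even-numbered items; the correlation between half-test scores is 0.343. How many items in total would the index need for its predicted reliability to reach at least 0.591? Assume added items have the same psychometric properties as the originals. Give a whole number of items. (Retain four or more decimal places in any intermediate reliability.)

r_full = 2(0.343)/(1 + 0.343) = 0.5108
n = r_tgt(1 − r_full) / [r_full(1 − r_tgt)] = 0.591 × 0.4892 / (0.5108 × 0.409) ≈ 1.3839
Required items = 1.3839 × 20 = 27.68, so 28 items.

28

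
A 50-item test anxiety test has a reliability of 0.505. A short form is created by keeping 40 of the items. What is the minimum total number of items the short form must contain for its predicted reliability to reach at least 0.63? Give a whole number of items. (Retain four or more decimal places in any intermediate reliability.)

84

First, r for the 40-item form: n = 40/50 = 0.8000, so r_40 = 0.8000·0.505/(1 + (0.8000 − 1)·0.505) = 0.4494
Then solve for n' with r_old = 0.4494, r_target = 0.63: n' = 0.63(1 − 0.4494)/[0.4494(1 − 0.63)] = 2.0861
Items = 2.0861 × 40 ≈ 83.44 → 84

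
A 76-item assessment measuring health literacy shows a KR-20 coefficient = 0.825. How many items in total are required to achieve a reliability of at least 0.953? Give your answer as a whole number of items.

Rearranging the Spearman-Brown formula for n,
n = r*(1 − r) / [ r (1 − r*) ]
n = [0.953 × 0.175] / [0.825 × 0.047]
  = 0.166775 / 0.038775 = 4.3011
Items needed = n × 76 = 4.3011 × 76 ≈ 326.88 → round up to 327

327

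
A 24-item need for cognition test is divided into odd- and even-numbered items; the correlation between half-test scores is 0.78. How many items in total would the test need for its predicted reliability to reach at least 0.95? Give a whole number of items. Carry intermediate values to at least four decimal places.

65

r_full = 2(0.78)/(1 + 0.78) = 0.8764
n = r_tgt(1 − r_full) / [r_full(1 − r_tgt)] = 0.95 × 0.1236 / (0.8764 × 0.05) ≈ 2.6796
Required items = 2.6796 × 24 = 64.31, so 65 items.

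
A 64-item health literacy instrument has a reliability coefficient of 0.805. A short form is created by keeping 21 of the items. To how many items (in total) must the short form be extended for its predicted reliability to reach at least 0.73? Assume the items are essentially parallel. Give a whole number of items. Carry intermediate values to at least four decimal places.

42

Short-form reliability: n = 21/64 = 0.3281; r_21 = n·r/(1+(n−1)r) ≈ 0.5753
Then solve for n' with r_old = 0.5753, r_target = 0.73: n' = 0.73(1 − 0.5753)/[0.5753(1 − 0.73)] = 1.9959
Total items = 1.9959 × 21 = 41.91, rounded up to 42.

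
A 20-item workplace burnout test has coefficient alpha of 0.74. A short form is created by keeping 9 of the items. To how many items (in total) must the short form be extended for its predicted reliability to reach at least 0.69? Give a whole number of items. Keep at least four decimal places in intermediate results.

Short-form reliability: n = 9/20 = 0.4500; r_9 = n·r/(1+(n−1)r) ≈ 0.5616
Then solve for n' with r_old = 0.5616, r_target = 0.69: n' = 0.69(1 − 0.5616)/[0.5616(1 − 0.69)] = 1.7375
Total items = 1.7375 × 9 = 15.64, rounded up to 16.

16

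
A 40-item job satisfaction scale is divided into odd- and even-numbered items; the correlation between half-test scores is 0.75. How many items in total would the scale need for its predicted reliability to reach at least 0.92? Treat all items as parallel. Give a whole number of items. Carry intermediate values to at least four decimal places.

77

r_full = 2(0.75)/(1 + 0.75) = 0.8571
n = r_tgt(1 − r_full) / [r_full(1 − r_tgt)] = 0.92 × 0.1429 / (0.8571 × 0.08) ≈ 1.9173
Required items = 1.9173 × 40 = 76.69, so 77 items.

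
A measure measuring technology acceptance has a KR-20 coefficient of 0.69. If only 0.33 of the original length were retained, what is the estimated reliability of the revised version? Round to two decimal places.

Apply the Spearman-Brown prophecy formula, r' = nr / [1 + (n − 1)r]:
r_new = (0.33 × 0.69) / (1 + (0.33 − 1) × 0.69)
r_new = 0.2277 / 0.5377 ≈ 0.4235

0.42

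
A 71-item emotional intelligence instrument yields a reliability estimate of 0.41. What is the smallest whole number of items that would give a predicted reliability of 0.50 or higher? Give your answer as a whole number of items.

103

Invert Spearman-Brown to solve for n:
n = r*(1 − r) / [ r (1 − r*) ]
n = 0.50(1 − 0.41) / [0.41(1 − 0.50)]
  = 0.2950 / 0.2050 = 1.4390
1.4390 × 71 = 102.17 → 103 items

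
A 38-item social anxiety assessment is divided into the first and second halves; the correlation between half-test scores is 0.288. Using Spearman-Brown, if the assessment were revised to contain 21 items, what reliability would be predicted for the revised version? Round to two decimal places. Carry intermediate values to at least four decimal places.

First correct the split-half correlation to full-test reliability: r_full = 2 × 0.288 / (1 + 0.288) ≈ 0.4472
Length factor from 38 to 21 items: n = 21/38 = 0.5526
r_new = n·r_full / (1 + (n − 1)·r_full) = 0.2471 / 0.7999 ≈ 0.3089

0.31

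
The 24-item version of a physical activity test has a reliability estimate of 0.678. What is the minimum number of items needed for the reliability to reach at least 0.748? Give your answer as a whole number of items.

n = 0.748 × (1 − 0.678) / [ 0.678 × (1 − 0.748) ]
n = 0.240856 / 0.170856 ≈ 1.4097
1.4097 × 24 = 33.83 → 34 items

34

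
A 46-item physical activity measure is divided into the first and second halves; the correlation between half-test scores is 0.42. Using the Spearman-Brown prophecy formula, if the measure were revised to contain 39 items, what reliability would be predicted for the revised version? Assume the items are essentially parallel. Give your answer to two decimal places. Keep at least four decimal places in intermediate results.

0.55

Spearman-Brown correction (n = 2): r_full = 2·0.42/(1 + 0.42) = 0.5915
Then adjust to 39 items: n = 39/46 = 0.8478
r_new = n·r_full / (1 + (n − 1)·r_full) = 0.5015 / 0.9100 ≈ 0.5511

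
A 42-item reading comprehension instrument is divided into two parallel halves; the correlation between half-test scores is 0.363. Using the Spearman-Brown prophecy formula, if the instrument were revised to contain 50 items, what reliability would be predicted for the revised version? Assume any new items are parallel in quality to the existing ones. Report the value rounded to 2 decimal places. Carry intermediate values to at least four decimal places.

First correct the split-half correlation to full-test reliability: r_full = 2 × 0.363 / (1 + 0.363) ≈ 0.5326
Length factor from 42 to 50 items: n = 50/42 = 1.1905
r_new = n·r_full / (1 + (n − 1)·r_full) = 0.6341 / 1.1015 ≈ 0.5757

0.58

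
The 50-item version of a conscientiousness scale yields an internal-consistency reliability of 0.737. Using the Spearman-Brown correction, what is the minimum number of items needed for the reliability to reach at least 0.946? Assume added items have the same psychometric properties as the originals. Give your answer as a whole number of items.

313

n = 0.946(1 − 0.737) / [0.737(1 − 0.946)]
n = 0.248798 / 0.039798 ≈ 6.2515
6.2515 × 50 = 312.57 → 313 items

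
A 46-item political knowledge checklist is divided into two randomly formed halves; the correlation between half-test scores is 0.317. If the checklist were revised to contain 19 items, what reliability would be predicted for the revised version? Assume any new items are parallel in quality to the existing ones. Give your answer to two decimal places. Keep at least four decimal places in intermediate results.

Full-test reliability from the split-half r: r_full = 2(0.317)/(1 + 0.317) = 0.4814
Length factor from 46 to 19 items: n = 19/46 = 0.4130
r_new = n·r_full / (1 + (n − 1)·r_full) = 0.1988 / 0.7174 ≈ 0.2771

0.28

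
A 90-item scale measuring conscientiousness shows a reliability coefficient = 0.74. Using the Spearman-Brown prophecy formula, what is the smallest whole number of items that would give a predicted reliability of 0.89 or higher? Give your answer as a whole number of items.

256

Spearman-Brown solved for the length factor n:
n = r*(1 − r) / [ r (1 − r*) ]
n = [0.89 × 0.26] / [0.74 × 0.11]
  = 0.2314 / 0.0814 = 2.8428
2.8428 × 90 = 255.85 → 256 items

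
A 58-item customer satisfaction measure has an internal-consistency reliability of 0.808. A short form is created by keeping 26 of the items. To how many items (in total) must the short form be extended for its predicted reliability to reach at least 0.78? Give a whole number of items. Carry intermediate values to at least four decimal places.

First, r for the 26-item form: n = 26/58 = 0.4483, so r_26 = 0.4483·0.808/(1 + (0.4483 − 1)·0.808) = 0.6536
Length factor from the short form to reach 0.78: n' = 0.78(1 − 0.6536) / [0.6536(1 − 0.78)] ≈ 1.8790
Total items = 1.8790 × 26 = 48.85, rounded up to 49.

49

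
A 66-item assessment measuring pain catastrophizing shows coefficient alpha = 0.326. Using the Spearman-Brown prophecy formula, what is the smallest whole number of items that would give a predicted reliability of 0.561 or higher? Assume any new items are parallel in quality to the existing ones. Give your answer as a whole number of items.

n = 0.561 × (1 − 0.326) / [ 0.326 × (1 − 0.561) ]
  = 0.378114 / 0.143114 = 2.6420
So the test needs 2.6420 × 66 ≈ 174.37 items; rounding up, 175.

175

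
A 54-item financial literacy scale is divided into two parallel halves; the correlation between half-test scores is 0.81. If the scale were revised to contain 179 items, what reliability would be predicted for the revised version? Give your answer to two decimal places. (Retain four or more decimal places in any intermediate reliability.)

0.97

Spearman-Brown correction (n = 2): r_full = 2·0.81/(1 + 0.81) = 0.8950
Then adjust to 179 items: n = 179/54 = 3.3148
r_new = n·r_full / (1 + (n − 1)·r_full) = 2.9667 / 3.0717 ≈ 0.9658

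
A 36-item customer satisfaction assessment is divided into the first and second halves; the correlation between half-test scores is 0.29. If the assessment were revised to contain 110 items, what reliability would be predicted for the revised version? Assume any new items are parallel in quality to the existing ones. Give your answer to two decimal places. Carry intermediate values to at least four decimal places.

Spearman-Brown correction (n = 2): r_full = 2·0.29/(1 + 0.29) = 0.4496
Length factor from 36 to 110 items: n = 110/36 = 3.0556
r_new = n·r_full / (1 + (n − 1)·r_full) = 1.3738 / 1.9242 ≈ 0.7140

0.71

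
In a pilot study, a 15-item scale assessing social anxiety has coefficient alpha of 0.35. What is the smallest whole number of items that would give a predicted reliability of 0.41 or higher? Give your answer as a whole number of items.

n = 0.41(1 − 0.35) / [0.35(1 − 0.41)]
  = 0.2665 / 0.2065 = 1.2906
So the test needs 1.2906 × 15 ≈ 19.36 items; rounding up, 20.

20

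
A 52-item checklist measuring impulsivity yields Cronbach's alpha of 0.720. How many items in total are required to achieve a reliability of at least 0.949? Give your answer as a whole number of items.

n = [0.949 × 0.280] / [0.720 × 0.051]
n = 0.265720 / 0.036720 ≈ 7.2364
So the test needs 7.2364 × 52 ≈ 376.29 items; rounding up, 377.

377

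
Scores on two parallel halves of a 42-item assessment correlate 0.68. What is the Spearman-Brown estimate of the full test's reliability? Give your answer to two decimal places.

0.81

Apply the Spearman-Brown correction with n = 2:
r_full = 2(0.68) / (1 + 0.68)
       = 1.3600 / 1.6800 = 0.8095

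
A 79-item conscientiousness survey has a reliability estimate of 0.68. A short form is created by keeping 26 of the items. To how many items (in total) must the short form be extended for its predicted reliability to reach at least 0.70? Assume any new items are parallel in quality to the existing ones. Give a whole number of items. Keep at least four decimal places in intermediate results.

Short-form reliability: n = 26/79 = 0.3291; r_26 = n·r/(1+(n−1)r) ≈ 0.4115
Length factor from the short form to reach 0.70: n' = 0.70(1 − 0.4115) / [0.4115(1 − 0.70)] ≈ 3.3370
Items = 3.3370 × 26 ≈ 86.76 → 87

87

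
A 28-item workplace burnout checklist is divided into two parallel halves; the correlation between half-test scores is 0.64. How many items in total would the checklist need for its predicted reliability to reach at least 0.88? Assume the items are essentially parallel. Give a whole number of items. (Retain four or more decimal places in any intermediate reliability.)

58

r_full = 2(0.64)/(1 + 0.64) = 0.7805
n = r_tgt(1 − r_full) / [r_full(1 − r_tgt)] = 0.88 × 0.2195 / (0.7805 × 0.12) ≈ 2.0624
Required items = 2.0624 × 28 = 57.75, so 58 items.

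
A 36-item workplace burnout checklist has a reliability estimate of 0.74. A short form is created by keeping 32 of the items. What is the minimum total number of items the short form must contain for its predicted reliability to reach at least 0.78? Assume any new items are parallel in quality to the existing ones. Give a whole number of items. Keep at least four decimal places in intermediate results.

45

First, r for the 32-item form: n = 32/36 = 0.8889, so r_32 = 0.8889·0.74/(1 + (0.8889 − 1)·0.74) = 0.7167
Then solve for n' with r_old = 0.7167, r_target = 0.78: n' = 0.78(1 − 0.7167)/[0.7167(1 − 0.78)] = 1.4015
Items = 1.4015 × 32 ≈ 44.85 → 45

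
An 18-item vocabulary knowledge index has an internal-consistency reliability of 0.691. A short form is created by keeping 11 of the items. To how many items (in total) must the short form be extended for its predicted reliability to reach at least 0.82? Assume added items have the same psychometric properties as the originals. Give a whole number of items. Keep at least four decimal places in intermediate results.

Short-form reliability: n = 11/18 = 0.6111; r_11 = n·r/(1+(n−1)r) ≈ 0.5774
Length factor from the short form to reach 0.82: n' = 0.82(1 − 0.5774) / [0.5774(1 − 0.82)] ≈ 3.3342
Items = 3.3342 × 11 ≈ 36.68 → 37

37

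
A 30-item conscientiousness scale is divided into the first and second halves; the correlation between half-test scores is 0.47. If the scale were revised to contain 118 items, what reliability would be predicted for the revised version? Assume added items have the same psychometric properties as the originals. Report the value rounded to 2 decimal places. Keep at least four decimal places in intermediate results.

0.87

First correct the split-half correlation to full-test reliability: r_full = 2 × 0.47 / (1 + 0.47) ≈ 0.6395
Then adjust to 118 items: n = 118/30 = 3.9333
r_new = n·r_full / (1 + (n − 1)·r_full) = 2.5153 / 2.8758 ≈ 0.8746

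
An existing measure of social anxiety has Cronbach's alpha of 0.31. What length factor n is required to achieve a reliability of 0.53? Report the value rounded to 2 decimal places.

n = 0.53(1 − 0.31) / [0.31(1 − 0.53)]
  = 0.3657 / 0.1457 = 2.5100

2.51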